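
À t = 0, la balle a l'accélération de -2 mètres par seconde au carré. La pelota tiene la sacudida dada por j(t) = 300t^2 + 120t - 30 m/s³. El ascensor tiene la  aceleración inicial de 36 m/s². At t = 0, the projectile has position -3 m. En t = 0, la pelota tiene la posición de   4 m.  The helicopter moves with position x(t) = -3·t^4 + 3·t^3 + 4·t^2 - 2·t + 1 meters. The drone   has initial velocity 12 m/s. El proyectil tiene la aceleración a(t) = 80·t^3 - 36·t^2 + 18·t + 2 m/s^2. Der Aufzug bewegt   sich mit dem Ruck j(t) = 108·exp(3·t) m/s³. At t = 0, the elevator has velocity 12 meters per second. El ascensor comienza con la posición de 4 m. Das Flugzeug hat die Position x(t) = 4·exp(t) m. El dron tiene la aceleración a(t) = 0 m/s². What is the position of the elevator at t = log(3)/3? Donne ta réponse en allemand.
Ausgehend von dem Ruck j(t) = 108·exp(3·t), nehmen wir 3 Stammfunktionen. Mit ∫j(t)dt und Anwendung von a(0) = 36, finden wir a(t) = 36·exp(3·t). Mit ∫a(t)dt und Anwendung von v(0) = 12, finden wir v(t) = 12·exp(3·t). Die Stammfunktion von der Geschwindigkeit ist die Position. Mit x(0) = 4 erhalten wir x(t) = 4·exp(3·t). Wir haben die Position x(t) = 4·exp(3·t). Durch Einsetzen von t = log(3)/3: x(log(3)/3) = 12.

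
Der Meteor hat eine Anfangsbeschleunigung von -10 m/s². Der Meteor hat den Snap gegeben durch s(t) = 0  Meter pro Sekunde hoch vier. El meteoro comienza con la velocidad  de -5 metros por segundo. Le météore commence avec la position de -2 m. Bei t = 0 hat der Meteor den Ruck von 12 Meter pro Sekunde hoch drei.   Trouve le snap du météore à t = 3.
Nous avons le snap s(t) = 0. En substituant t = 3: s(3) = 0.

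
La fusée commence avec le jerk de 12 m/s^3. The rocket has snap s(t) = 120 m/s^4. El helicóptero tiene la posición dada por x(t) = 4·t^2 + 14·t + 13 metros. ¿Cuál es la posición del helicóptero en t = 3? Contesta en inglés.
Using x(t) = 4·t^2 + 14·t + 13 and substituting t = 3, we find x = 91.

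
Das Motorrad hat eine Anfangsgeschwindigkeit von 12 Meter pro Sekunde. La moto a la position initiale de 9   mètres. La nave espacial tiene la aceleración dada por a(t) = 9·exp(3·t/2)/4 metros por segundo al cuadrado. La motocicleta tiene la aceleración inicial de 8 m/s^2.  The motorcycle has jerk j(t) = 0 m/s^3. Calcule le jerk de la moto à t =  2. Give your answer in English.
From the given jerk equation j(t) = 0, we substitute t = 2 to get j = 0.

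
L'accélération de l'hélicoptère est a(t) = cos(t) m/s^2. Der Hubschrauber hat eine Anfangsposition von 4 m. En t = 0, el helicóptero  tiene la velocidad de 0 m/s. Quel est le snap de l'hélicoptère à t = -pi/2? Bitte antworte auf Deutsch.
Ausgehend von der Beschleunigung a(t) = cos(t), nehmen wir 2 Ableitungen. Durch Ableiten von der Beschleunigung erhalten wir den Ruck: j(t) = -sin(t). Die Ableitung von dem Ruck ergibt den Snap: s(t) = -cos(t). Wir haben den Snap s(t) = -cos(t). Durch Einsetzen von t = -pi/2: s(-pi/2) = 0.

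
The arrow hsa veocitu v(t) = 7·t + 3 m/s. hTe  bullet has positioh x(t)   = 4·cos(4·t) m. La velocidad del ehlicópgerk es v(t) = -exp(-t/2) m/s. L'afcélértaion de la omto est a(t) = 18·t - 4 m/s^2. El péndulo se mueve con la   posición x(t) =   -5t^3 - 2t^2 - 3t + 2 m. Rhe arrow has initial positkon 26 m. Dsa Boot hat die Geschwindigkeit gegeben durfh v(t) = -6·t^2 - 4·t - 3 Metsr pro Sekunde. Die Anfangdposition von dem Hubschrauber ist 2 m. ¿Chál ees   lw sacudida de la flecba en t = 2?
Partiendo de la velocidad v(t) = 7·t + 3, tomamos 2 derivadas. Tomando d/dt de v(t), encontramos a(t) = 7. La derivada de la aceleración da la sacudida: j(t) = 0. Tenemos la sacudida j(t) = 0. Sustituyendo t = 2: j(2) = 0.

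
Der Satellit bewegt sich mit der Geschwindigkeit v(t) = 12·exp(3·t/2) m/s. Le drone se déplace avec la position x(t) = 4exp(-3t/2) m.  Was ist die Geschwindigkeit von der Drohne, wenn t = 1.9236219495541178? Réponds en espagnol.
Debemos derivar nuestra ecuación de la posición x(t) = 4·exp(-3·t/2) 1 vez. La derivada de la posición da la velocidad: v(t) = -6·exp(-3·t/2). De la ecuación de la velocidad v(t) = -6·exp(-3·t/2), sustituimos t = 1.9236219495541178 para obtener v = -0.334983683235454.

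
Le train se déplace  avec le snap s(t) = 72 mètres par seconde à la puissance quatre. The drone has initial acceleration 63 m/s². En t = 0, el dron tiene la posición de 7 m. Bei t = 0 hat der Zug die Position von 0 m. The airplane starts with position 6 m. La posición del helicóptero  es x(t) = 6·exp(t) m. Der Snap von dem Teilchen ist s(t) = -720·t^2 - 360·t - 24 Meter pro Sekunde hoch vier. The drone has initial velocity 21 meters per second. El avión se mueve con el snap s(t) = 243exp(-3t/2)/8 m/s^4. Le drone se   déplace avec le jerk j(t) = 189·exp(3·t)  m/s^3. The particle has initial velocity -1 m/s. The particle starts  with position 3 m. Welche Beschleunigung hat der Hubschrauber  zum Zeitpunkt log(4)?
Um dies zu lösen, müssen wir 2 Ableitungen unserer Gleichung für die Position x(t) = 6·exp(t) nehmen. Die Ableitung von der Position ergibt die Geschwindigkeit: v(t) = 6·exp(t). Mit d/dt von v(t) finden wir a(t) = 6·exp(t). Wir haben die Beschleunigung a(t) = 6·exp(t). Durch Einsetzen von t = log(4): a(log(4)) = 24.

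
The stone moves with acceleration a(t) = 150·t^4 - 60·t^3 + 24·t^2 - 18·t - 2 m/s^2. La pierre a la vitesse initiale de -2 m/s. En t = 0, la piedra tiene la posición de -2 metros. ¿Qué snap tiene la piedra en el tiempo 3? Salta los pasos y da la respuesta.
El snap en t = 3 es s = 15168.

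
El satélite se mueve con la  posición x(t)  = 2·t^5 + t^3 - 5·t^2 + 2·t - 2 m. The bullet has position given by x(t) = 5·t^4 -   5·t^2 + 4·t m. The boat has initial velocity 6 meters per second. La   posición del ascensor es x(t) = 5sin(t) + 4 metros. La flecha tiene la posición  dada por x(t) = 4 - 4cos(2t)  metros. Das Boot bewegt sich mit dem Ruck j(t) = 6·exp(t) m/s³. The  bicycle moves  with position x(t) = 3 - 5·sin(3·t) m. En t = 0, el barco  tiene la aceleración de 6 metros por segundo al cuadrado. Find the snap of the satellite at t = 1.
We must differentiate our position equation x(t) = 2·t^5 + t^3 - 5·t^2 + 2·t - 2 4 times. Taking d/dt of x(t), we find v(t) = 10·t^4 + 3·t^2 - 10·t + 2. Differentiating velocity, we get acceleration: a(t) = 40·t^3 + 6·t - 10. Differentiating acceleration, we get jerk: j(t) = 120·t^2 + 6. The derivative of jerk gives snap: s(t) = 240·t. Using s(t) = 240·t and substituting t = 1, we find s = 240.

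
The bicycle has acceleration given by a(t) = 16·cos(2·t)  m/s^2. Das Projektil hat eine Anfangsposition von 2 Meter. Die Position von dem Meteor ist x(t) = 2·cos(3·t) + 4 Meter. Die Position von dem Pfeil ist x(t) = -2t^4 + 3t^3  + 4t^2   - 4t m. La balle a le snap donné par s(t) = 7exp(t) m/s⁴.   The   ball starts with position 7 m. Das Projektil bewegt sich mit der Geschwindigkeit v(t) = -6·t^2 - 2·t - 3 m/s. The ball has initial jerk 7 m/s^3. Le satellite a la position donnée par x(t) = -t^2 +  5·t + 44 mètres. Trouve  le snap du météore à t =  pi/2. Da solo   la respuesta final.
La réponse est 0.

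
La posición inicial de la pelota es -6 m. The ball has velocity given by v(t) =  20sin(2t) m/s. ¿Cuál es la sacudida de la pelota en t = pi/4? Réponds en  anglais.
Starting from velocity v(t) = 20·sin(2·t), we take 2 derivatives. Differentiating velocity, we get acceleration: a(t) = 40·cos(2·t). Taking d/dt of a(t), we find j(t) = -80·sin(2·t). Using j(t) = -80·sin(2·t) and substituting t = pi/4, we find j = -80.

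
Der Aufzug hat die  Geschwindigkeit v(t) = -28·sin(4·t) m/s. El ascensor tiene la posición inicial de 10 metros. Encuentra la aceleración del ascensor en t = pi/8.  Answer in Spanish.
Para resolver esto, necesitamos tomar 1 derivada de nuestra ecuación de la velocidad v(t) = -28·sin(4·t). Tomando d/dt de v(t), encontramos a(t) = -112·cos(4·t). Usando a(t) = -112·cos(4·t) y sustituyendo t = pi/8, encontramos a = 0.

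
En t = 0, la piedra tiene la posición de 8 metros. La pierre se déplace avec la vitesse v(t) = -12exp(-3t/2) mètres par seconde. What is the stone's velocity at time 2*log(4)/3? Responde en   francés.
De l'équation de la vitesse v(t) = -12·exp(-3·t/2), nous substituons t = 2*log(4)/3 pour obtenir v = -3.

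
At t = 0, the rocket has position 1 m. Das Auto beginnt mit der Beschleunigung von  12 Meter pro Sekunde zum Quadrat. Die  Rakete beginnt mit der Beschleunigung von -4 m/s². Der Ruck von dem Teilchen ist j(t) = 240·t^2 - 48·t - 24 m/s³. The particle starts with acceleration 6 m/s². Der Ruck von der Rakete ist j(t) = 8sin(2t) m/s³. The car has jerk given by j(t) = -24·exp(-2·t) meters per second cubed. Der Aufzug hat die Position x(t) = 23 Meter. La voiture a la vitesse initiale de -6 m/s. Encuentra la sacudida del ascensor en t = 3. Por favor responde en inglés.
Starting from position x(t) = 23, we take 3 derivatives. Taking d/dt of x(t), we find v(t) = 0. Differentiating velocity, we get acceleration: a(t) = 0. The derivative of acceleration gives jerk: j(t) = 0. Using j(t) = 0 and substituting t = 3, we find j = 0.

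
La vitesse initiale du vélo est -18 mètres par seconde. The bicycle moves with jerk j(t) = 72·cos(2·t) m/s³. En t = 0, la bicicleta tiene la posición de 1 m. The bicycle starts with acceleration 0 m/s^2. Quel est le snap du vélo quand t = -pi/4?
En partant du jerk j(t) = 72·cos(2·t), nous prenons 1 dérivée. La dérivée du jerk donne le snap: s(t) = -144·sin(2·t). Nous avons le snap s(t) = -144·sin(2·t). En substituant t = -pi/4: s(-pi/4) = 144.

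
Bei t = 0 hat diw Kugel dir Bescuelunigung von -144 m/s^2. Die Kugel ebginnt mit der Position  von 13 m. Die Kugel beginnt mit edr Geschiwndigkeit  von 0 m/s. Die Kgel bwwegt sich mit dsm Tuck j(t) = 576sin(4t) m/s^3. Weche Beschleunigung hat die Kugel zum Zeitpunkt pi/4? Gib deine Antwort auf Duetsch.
Wir müssen die Stammfunktion unserer Gleichung für den Ruck j(t) = 576·sin(4·t) 1-mal finden. Mit ∫j(t)dt und Anwendung von a(0) = -144, finden wir a(t) = -144·cos(4·t). Mit a(t) = -144·cos(4·t) und Einsetzen von t = pi/4, finden wir a = 144.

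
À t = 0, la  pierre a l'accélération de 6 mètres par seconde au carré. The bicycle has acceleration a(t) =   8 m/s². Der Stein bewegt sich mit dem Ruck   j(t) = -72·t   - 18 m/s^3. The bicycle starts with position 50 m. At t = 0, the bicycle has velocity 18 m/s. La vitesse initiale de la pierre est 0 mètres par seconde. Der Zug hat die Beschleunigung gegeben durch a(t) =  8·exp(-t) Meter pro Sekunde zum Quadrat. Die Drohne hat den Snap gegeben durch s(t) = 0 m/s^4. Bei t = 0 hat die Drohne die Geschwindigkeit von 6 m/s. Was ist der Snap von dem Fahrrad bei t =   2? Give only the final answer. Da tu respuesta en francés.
Le snap à t = 2 est s = 0.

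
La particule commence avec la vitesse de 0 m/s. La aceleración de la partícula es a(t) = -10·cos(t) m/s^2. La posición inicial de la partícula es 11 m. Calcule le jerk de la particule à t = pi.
Pour résoudre ceci, nous devons prendre 1 dérivée de notre équation de l'accélération a(t) = -10·cos(t). En dérivant l'accélération, nous obtenons le jerk: j(t) = 10·sin(t). En utilisant j(t) = 10·sin(t) et en substituant t = pi, nous trouvons j = 0.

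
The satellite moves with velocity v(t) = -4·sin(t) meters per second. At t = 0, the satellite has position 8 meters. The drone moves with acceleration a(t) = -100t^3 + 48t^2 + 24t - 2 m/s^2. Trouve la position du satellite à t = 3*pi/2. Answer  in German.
Um dies zu lösen, müssen wir 1 Stammfunktion unserer Gleichung für die Geschwindigkeit v(t) = -4·sin(t) finden. Das Integral von der Geschwindigkeit ist die Position. Mit x(0) = 8 erhalten wir x(t) = 4·cos(t) + 4. Wir haben die Position x(t) = 4·cos(t) + 4. Durch Einsetzen von t = 3*pi/2: x(3*pi/2) = 4.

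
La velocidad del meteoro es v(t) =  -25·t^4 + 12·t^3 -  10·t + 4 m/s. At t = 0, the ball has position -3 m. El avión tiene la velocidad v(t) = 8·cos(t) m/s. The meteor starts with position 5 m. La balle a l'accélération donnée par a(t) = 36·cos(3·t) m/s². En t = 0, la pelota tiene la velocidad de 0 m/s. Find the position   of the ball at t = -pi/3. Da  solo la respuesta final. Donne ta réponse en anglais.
The answer is 5.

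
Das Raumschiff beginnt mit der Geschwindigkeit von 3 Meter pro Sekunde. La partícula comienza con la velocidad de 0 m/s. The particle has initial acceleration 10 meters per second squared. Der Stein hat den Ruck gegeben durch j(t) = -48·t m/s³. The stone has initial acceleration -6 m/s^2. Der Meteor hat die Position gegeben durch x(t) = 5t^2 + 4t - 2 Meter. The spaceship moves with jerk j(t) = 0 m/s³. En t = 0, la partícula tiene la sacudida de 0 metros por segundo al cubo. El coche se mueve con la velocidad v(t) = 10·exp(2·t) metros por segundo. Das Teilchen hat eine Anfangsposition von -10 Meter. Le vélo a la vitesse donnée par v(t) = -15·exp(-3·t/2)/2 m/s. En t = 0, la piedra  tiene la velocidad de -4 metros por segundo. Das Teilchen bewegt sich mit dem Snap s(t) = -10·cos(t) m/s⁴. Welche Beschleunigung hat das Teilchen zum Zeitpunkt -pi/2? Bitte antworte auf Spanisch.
Necesitamos integrar nuestra ecuación del snap s(t) = -10·cos(t) 2 veces. Integrando el snap y usando la condición inicial j(0) = 0, obtenemos j(t) = -10·sin(t). La integral de la sacudida es la aceleración. Usando a(0) = 10, obtenemos a(t) = 10·cos(t). De la ecuación de la aceleración a(t) = 10·cos(t), sustituimos t = -pi/2 para obtener a = 0.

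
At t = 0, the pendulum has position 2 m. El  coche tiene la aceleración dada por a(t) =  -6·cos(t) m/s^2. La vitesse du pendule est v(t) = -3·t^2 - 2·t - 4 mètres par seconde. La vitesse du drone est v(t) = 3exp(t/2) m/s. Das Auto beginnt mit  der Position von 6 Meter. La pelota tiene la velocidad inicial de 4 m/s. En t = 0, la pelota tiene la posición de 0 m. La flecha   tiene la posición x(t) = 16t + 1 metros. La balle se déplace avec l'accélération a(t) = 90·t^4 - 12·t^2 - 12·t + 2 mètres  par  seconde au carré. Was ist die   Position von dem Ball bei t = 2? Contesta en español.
Necesitamos integrar nuestra ecuación de la aceleración a(t) = 90·t^4 - 12·t^2 - 12·t + 2 2 veces. La antiderivada de la aceleración es la velocidad. Usando v(0) = 4, obtenemos v(t) = 18·t^5 - 4·t^3 - 6·t^2 + 2·t + 4. La integral de la velocidad, con x(0) = 0, da la posición: x(t) = 3·t^6 - t^4 - 2·t^3 + t^2 + 4·t. De la ecuación de la posición x(t) = 3·t^6 - t^4 - 2·t^3 + t^2 + 4·t, sustituimos t = 2 para obtener x = 172.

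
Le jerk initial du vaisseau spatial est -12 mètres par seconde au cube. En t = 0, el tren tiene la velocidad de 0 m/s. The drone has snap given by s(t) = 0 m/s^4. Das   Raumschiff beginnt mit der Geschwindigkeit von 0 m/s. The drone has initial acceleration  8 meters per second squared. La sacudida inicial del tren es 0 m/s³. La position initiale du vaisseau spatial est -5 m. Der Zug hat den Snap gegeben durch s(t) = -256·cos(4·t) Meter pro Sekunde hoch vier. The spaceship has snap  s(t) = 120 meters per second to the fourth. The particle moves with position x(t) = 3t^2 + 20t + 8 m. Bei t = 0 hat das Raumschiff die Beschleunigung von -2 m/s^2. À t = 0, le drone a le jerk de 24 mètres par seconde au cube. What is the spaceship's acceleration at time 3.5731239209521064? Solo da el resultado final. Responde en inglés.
At t = 3.5731239209521064, a = 721.155386217384.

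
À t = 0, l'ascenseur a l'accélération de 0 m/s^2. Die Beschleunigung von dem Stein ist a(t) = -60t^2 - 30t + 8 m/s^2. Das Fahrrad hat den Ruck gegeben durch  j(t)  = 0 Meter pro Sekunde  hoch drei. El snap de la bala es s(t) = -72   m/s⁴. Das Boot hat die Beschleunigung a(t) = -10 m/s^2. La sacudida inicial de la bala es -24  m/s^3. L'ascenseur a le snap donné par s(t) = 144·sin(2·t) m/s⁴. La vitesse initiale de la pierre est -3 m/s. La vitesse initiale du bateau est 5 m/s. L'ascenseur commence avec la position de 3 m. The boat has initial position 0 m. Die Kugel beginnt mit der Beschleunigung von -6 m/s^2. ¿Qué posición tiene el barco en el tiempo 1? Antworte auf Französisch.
Pour résoudre ceci, nous devons prendre 2 primitives de notre équation de l'accélération a(t) = -10. L'intégrale de l'accélération est la vitesse. En utilisant v(0) = 5, nous obtenons v(t) = 5 - 10·t. La primitive de la vitesse, avec x(0) = 0, donne la position: x(t) = -5·t^2 + 5·t. Nous avons la position x(t) = -5·t^2 + 5·t. En substituant t = 1: x(1) = 0.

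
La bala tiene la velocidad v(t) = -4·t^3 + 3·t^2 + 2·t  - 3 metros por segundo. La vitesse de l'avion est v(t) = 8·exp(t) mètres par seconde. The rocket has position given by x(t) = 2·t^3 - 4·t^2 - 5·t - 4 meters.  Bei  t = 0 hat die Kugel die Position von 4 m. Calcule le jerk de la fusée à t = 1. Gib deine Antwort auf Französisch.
En partant de la position x(t) = 2·t^3 - 4·t^2 - 5·t - 4, nous prenons 3 dérivées. En prenant d/dt de x(t), nous trouvons v(t) = 6·t^2 - 8·t - 5. En dérivant la vitesse, nous obtenons l'accélération: a(t) = 12·t - 8. En dérivant l'accélération, nous obtenons le jerk: j(t) = 12. Nous avons le jerk j(t) = 12. En substituant t = 1: j(1) = 12.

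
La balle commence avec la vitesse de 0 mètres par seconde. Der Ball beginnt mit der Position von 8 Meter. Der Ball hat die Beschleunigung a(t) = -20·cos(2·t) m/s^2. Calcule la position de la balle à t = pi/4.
Nous devons intégrer notre équation de l'accélération a(t) = -20·cos(2·t) 2 fois. La primitive de l'accélération, avec v(0) = 0, donne la vitesse: v(t) = -10·sin(2·t). L'intégrale de la vitesse, avec x(0) = 8, donne la position: x(t) = 5·cos(2·t) + 3. En utilisant x(t) = 5·cos(2·t) + 3 et en substituant t = pi/4, nous trouvons x = 3.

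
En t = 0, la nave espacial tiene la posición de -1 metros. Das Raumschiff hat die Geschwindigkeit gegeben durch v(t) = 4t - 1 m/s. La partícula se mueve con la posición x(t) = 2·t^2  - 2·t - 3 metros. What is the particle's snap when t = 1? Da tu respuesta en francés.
En partant de la position x(t) = 2·t^2 - 2·t - 3, nous prenons 4 dérivées. En prenant d/dt de x(t), nous trouvons v(t) = 4·t - 2. En prenant d/dt de v(t), nous trouvons a(t) = 4. En prenant d/dt de a(t), nous trouvons j(t) = 0. En dérivant le jerk, nous obtenons le snap: s(t) = 0. En utilisant s(t) = 0 et en substituant t = 1, nous trouvons s = 0.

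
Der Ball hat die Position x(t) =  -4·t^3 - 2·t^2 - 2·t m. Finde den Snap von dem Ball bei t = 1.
Wir müssen unsere Gleichung für die Position x(t) = -4·t^3 - 2·t^2 - 2·t 4-mal ableiten. Die Ableitung von der Position ergibt die Geschwindigkeit: v(t) = -12·t^2 - 4·t - 2. Durch Ableiten von der Geschwindigkeit erhalten wir die Beschleunigung: a(t) = -24·t - 4. Die Ableitung von der Beschleunigung ergibt den Ruck: j(t) = -24. Durch Ableiten von dem Ruck erhalten wir den Snap: s(t) = 0. Wir haben den Snap s(t) = 0. Durch Einsetzen von t = 1: s(1) = 0.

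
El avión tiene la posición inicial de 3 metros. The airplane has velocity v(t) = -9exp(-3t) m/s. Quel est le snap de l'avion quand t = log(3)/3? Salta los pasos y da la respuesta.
À t = log(3)/3, s = 81.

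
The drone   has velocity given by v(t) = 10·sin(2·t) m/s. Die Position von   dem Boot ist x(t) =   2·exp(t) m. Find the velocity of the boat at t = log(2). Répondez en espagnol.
Partiendo de la posición x(t) = 2·exp(t), tomamos 1 derivada. Tomando d/dt de x(t), encontramos v(t) = 2·exp(t). Tenemos la velocidad v(t) = 2·exp(t). Sustituyendo t = log(2): v(log(2)) = 4.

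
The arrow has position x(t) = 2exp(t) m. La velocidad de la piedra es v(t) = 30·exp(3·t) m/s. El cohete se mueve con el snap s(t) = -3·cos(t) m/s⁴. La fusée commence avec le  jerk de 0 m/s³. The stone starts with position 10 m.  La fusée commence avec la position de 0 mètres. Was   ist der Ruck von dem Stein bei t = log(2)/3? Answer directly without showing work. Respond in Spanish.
La respuesta es 540.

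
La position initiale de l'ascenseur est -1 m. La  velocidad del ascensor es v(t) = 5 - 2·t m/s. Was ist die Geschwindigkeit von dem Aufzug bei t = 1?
Wir haben die Geschwindigkeit v(t) = 5 - 2·t. Durch Einsetzen von t = 1: v(1) = 3.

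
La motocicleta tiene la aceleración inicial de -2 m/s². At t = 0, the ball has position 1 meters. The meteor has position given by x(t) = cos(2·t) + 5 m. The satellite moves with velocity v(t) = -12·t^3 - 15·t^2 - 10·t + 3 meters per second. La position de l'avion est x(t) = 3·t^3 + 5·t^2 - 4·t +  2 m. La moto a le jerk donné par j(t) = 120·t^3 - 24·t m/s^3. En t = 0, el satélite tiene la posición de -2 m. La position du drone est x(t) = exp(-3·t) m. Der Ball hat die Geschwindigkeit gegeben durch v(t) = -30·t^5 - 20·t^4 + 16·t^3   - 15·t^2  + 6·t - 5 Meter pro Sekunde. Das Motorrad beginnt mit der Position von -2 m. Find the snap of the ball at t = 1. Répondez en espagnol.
Partiendo de la velocidad v(t) = -30·t^5 - 20·t^4 + 16·t^3 - 15·t^2 + 6·t - 5, tomamos 3 derivadas. Tomando d/dt de v(t), encontramos a(t) = -150·t^4 - 80·t^3 + 48·t^2 - 30·t + 6. Tomando d/dt de a(t), encontramos j(t) = -600·t^3 - 240·t^2 + 96·t - 30. Derivando la sacudida, obtenemos el snap: s(t) = -1800·t^2 - 480·t + 96. Tenemos el snap s(t) = -1800·t^2 - 480·t + 96. Sustituyendo t = 1: s(1) = -2184.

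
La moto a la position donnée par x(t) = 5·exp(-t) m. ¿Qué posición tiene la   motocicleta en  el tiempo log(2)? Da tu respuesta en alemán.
Aus der Gleichung für die Position x(t) = 5·exp(-t), setzen wir t = log(2) ein und erhalten x = 5/2.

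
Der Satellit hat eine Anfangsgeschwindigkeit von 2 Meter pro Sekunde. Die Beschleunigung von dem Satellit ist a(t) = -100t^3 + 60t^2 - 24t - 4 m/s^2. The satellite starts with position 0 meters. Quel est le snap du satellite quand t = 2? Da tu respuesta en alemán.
Ausgehend von der Beschleunigung a(t) = -100·t^3 + 60·t^2 - 24·t - 4, nehmen wir 2 Ableitungen. Die Ableitung von der Beschleunigung ergibt den Ruck: j(t) = -300·t^2 + 120·t - 24. Durch Ableiten von dem Ruck erhalten wir den Snap: s(t) = 120 - 600·t. Wir haben den Snap s(t) = 120 - 600·t. Durch Einsetzen von t = 2: s(2) = -1080.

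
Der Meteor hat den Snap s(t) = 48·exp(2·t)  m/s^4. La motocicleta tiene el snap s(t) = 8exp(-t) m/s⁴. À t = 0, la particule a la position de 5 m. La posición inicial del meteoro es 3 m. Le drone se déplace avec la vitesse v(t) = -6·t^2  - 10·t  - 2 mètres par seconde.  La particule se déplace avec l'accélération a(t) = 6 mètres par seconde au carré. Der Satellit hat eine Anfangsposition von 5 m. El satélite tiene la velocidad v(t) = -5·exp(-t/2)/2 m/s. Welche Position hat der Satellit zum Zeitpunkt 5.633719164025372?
Wir müssen das Integral unserer Gleichung für die Geschwindigkeit v(t) = -5·exp(-t/2)/2 1-mal finden. Durch Integration von der Geschwindigkeit und Verwendung der Anfangsbedingung x(0) = 5, erhalten wir x(t) = 5·exp(-t/2). Aus der Gleichung für die Position x(t) = 5·exp(-t/2), setzen wir t = 5.633719164025372 ein und erhalten x = 0.298967122575546.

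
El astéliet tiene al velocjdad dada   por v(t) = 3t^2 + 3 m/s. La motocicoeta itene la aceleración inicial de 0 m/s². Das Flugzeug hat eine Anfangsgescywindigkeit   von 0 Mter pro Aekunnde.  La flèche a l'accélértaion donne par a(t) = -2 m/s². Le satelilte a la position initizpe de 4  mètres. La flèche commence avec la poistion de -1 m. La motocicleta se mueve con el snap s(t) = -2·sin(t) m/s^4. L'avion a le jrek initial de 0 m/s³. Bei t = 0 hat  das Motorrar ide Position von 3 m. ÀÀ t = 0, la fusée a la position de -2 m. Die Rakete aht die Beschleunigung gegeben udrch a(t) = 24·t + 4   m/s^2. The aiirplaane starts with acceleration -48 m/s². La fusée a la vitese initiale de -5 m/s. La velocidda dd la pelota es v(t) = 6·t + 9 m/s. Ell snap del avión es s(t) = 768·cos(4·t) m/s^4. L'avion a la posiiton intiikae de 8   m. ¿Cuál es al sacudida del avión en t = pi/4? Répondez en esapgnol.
Partiendo del snap s(t) = 768·cos(4·t), tomamos 1 integral. La antiderivada del snap, con j(0) = 0, da la sacudida: j(t) = 192·sin(4·t). De la ecuación de la sacudida j(t) = 192·sin(4·t), sustituimos t = pi/4 para obtener j = 0.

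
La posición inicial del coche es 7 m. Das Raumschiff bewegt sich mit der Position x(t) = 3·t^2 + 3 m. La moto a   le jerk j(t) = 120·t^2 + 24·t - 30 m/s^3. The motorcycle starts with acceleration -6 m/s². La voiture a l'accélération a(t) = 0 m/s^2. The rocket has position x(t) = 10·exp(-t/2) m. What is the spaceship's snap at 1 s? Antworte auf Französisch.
Nous devons dériver notre équation de la position x(t) = 3·t^2 + 3 4 fois. En prenant d/dt de x(t), nous trouvons v(t) = 6·t. La dérivée de la vitesse donne l'accélération: a(t) = 6. La dérivée de l'accélération donne le jerk: j(t) = 0. La dérivée du jerk donne le snap: s(t) = 0. En utilisant s(t) = 0 et en substituant t = 1, nous trouvons s = 0.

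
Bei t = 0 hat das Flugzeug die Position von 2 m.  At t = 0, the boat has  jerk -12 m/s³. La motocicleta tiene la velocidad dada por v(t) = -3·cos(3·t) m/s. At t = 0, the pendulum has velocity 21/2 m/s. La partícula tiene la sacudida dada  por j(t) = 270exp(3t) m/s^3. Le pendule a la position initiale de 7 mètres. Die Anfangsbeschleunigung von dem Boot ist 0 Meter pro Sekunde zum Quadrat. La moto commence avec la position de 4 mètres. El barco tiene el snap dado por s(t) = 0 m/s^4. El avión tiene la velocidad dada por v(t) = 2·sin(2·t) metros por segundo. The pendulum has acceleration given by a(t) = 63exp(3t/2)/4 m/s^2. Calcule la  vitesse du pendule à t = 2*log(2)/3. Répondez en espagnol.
Necesitamos integrar nuestra ecuación de la aceleración a(t) = 63·exp(3·t/2)/4 1 vez. Tomando ∫a(t)dt y aplicando v(0) = 21/2, encontramos v(t) = 21·exp(3·t/2)/2. De la ecuación de la velocidad v(t) = 21·exp(3·t/2)/2, sustituimos t = 2*log(2)/3 para obtener v = 21.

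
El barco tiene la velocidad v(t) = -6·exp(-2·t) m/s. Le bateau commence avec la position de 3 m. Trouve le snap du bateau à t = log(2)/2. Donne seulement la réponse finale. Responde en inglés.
s(log(2)/2) = 24.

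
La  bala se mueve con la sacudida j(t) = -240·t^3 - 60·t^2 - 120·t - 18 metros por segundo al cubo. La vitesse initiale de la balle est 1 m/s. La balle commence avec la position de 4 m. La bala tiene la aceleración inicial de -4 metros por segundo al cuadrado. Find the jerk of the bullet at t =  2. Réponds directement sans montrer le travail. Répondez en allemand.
Die Antwort ist -2418.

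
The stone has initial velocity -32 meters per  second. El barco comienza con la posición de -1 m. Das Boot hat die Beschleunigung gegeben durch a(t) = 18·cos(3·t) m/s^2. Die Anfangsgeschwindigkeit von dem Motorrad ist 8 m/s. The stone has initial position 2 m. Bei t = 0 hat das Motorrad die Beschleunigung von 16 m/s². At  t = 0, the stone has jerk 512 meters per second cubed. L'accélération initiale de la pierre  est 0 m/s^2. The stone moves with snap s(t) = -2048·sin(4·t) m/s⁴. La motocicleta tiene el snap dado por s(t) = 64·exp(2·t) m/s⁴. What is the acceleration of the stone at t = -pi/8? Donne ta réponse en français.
Pour résoudre ceci, nous devons prendre 2 intégrales de notre équation du snap s(t) = -2048·sin(4·t). L'intégrale du snap est le jerk. En utilisant j(0) = 512, nous obtenons j(t) = 512·cos(4·t). En prenant ∫j(t)dt et en appliquant a(0) = 0, nous trouvons a(t) = 128·sin(4·t). En utilisant a(t) = 128·sin(4·t) et en substituant t = -pi/8, nous trouvons a = -128.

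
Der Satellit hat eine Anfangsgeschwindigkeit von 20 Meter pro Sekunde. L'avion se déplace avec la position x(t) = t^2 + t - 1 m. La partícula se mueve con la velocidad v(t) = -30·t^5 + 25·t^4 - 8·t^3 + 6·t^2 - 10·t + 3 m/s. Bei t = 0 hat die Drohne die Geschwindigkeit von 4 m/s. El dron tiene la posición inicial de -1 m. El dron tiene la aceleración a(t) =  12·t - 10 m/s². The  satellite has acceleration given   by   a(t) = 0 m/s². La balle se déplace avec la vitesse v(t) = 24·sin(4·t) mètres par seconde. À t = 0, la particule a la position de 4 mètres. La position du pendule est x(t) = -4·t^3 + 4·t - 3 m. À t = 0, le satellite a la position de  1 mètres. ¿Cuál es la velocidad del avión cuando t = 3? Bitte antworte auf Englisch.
Starting from position x(t) = t^2 + t - 1, we take 1 derivative. Taking d/dt of x(t), we find v(t) = 2·t + 1. Using v(t) = 2·t + 1 and substituting t = 3, we find v = 7.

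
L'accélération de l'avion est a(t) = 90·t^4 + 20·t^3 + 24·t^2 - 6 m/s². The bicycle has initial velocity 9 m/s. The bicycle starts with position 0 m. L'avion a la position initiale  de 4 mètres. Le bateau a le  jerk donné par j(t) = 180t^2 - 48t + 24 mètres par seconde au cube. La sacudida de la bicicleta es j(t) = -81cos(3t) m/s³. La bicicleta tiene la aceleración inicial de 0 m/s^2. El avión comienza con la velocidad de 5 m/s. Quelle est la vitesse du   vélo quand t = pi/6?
En partant du jerk j(t) = -81·cos(3·t), nous prenons 2 primitives. En prenant ∫j(t)dt et en appliquant a(0) = 0, nous trouvons a(t) = -27·sin(3·t). L'intégrale de l'accélération est la vitesse. En utilisant v(0) = 9, nous obtenons v(t) = 9·cos(3·t). De l'équation de la vitesse v(t) = 9·cos(3·t), nous substituons t = pi/6 pour obtenir v = 0.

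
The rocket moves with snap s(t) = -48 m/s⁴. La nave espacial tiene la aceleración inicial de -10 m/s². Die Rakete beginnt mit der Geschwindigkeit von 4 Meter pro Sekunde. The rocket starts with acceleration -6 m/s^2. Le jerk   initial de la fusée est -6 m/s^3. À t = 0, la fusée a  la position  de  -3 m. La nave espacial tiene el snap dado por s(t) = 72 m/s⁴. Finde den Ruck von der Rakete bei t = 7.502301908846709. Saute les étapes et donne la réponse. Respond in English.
The jerk at t = 7.502301908846709 is j = -366.110491624642.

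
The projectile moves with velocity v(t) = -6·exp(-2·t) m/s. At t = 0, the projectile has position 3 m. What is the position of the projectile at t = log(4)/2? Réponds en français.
Pour résoudre ceci, nous devons prendre 1 primitive de notre équation de la vitesse v(t) = -6·exp(-2·t). La primitive de la vitesse est la position. En utilisant x(0) = 3, nous obtenons x(t) = 3·exp(-2·t). En utilisant x(t) = 3·exp(-2·t) et en substituant t = log(4)/2, nous trouvons x = 3/4.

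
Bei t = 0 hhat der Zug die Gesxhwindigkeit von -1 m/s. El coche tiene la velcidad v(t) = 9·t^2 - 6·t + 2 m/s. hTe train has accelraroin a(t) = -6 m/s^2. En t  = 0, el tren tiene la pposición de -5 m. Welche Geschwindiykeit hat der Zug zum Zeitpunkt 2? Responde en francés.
Nous devons intégrer notre équation de l'accélération a(t) = -6 1 fois. L'intégrale de l'accélération, avec v(0) = -1, donne la vitesse: v(t) = -6·t - 1. Nous avons la vitesse v(t) = -6·t - 1. En substituant t = 2: v(2) = -13.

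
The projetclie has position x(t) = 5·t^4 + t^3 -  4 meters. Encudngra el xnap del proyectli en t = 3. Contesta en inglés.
To solve this, we need to take 4 derivatives of our position equation x(t) = 5·t^4 + t^3 - 4. Taking d/dt of x(t), we find v(t) = 20·t^3 + 3·t^2. Taking d/dt of v(t), we find a(t) = 60·t^2 + 6·t. Differentiating acceleration, we get jerk: j(t) = 120·t + 6. The derivative of jerk gives snap: s(t) = 120. Using s(t) = 120 and substituting t = 3, we find s = 120.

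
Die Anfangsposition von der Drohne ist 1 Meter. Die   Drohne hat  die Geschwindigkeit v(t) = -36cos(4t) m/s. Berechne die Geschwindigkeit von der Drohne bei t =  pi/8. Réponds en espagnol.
De la ecuación de la velocidad v(t) = -36·cos(4·t), sustituimos t = pi/8 para obtener v = 0.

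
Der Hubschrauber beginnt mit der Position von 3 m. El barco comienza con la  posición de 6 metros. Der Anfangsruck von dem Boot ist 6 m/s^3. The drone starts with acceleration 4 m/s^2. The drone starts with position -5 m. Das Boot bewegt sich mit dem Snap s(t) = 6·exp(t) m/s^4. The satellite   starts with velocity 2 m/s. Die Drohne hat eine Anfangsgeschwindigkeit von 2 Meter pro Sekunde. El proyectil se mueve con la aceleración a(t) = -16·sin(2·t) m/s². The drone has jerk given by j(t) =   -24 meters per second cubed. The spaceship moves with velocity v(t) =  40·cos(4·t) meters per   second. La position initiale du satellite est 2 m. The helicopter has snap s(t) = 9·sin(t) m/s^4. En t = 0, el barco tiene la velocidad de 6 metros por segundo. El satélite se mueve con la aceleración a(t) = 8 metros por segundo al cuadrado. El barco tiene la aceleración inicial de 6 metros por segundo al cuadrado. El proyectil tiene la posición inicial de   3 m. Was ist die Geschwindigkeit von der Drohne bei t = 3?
Um dies zu lösen, müssen wir 2 Stammfunktionen unserer Gleichung für den Ruck j(t) = -24 finden. Durch Integration von dem Ruck und Verwendung der Anfangsbedingung a(0) = 4, erhalten wir a(t) = 4 - 24·t. Die Stammfunktion von der Beschleunigung, mit v(0) = 2, ergibt die Geschwindigkeit: v(t) = -12·t^2 + 4·t + 2. Mit v(t) = -12·t^2 + 4·t + 2 und Einsetzen von t = 3, finden wir v = -94.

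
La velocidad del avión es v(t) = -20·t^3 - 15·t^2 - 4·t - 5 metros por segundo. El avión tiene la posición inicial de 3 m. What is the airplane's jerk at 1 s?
To solve this, we need to take 2 derivatives of our velocity equation v(t) = -20·t^3 - 15·t^2 - 4·t - 5. Taking d/dt of v(t), we find a(t) = -60·t^2 - 30·t - 4. The derivative of acceleration gives jerk: j(t) = -120·t - 30. We have jerk j(t) = -120·t - 30. Substituting t = 1: j(1) = -150.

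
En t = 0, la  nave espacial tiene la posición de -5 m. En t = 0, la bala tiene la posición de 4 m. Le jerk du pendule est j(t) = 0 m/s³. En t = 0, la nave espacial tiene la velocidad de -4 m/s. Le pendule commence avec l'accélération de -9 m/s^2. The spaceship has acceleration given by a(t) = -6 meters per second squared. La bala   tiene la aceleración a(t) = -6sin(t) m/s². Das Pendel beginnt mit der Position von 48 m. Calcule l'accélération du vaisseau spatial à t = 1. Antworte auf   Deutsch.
Wir haben die Beschleunigung a(t) = -6. Durch Einsetzen von t = 1: a(1) = -6.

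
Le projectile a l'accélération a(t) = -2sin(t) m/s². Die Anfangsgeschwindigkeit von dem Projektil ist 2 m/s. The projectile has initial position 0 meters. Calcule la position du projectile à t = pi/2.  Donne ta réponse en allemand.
Wir müssen unsere Gleichung für die Beschleunigung a(t) = -2·sin(t) 2-mal integrieren. Das Integral von der Beschleunigung ist die Geschwindigkeit. Mit v(0) = 2 erhalten wir v(t) = 2·cos(t). Durch Integration von der Geschwindigkeit und Verwendung der Anfangsbedingung x(0) = 0, erhalten wir x(t) = 2·sin(t). Aus der Gleichung für die Position x(t) = 2·sin(t), setzen wir t = pi/2 ein und erhalten x = 2.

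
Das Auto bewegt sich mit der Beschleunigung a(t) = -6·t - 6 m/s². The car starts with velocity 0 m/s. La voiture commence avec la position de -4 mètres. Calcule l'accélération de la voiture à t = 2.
Nous avons l'accélération a(t) = -6·t - 6. En substituant t = 2: a(2) = -18.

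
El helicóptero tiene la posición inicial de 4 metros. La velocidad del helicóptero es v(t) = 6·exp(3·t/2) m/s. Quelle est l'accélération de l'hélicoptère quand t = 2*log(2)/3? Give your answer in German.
Wir müssen unsere Gleichung für die Geschwindigkeit v(t) = 6·exp(3·t/2) 1-mal ableiten. Mit d/dt von v(t) finden wir a(t) = 9·exp(3·t/2). Mit a(t) = 9·exp(3·t/2) und Einsetzen von t = 2*log(2)/3, finden wir a = 18.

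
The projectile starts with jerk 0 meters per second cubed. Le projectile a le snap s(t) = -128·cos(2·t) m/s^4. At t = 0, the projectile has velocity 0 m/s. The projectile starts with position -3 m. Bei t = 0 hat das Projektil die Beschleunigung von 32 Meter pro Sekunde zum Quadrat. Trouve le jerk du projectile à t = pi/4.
Nous devons trouver l'intégrale de notre équation du snap s(t) = -128·cos(2·t) 1 fois. L'intégrale du snap est le jerk. En utilisant j(0) = 0, nous obtenons j(t) = -64·sin(2·t). Nous avons le jerk j(t) = -64·sin(2·t). En substituant t = pi/4: j(pi/4) = -64.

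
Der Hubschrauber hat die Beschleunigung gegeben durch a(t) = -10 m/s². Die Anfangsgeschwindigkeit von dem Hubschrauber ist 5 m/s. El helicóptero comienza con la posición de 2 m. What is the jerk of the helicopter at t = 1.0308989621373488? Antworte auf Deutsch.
Wir müssen unsere Gleichung für die Beschleunigung a(t) = -10 1-mal ableiten. Durch Ableiten von der Beschleunigung erhalten wir den Ruck: j(t) = 0. Wir haben den Ruck j(t) = 0. Durch Einsetzen von t = 1.0308989621373488: j(1.0308989621373488) = 0.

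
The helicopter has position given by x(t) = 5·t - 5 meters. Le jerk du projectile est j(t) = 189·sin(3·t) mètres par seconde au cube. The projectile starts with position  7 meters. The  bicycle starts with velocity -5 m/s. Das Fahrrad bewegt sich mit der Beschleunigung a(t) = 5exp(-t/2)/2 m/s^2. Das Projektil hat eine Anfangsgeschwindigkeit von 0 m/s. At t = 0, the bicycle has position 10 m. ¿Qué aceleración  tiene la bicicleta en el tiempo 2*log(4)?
De la ecuación de la aceleración a(t) = 5·exp(-t/2)/2, sustituimos t = 2*log(4) para obtener a = 5/8.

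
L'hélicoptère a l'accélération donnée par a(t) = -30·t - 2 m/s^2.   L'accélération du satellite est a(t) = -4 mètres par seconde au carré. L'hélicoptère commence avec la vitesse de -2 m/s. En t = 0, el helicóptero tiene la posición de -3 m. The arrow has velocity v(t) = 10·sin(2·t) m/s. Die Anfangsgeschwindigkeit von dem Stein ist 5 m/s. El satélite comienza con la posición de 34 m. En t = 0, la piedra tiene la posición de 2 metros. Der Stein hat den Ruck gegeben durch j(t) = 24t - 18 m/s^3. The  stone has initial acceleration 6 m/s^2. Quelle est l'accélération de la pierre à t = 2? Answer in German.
Ausgehend von dem Ruck j(t) = 24·t - 18, nehmen wir 1 Stammfunktion. Durch Integration von dem Ruck und Verwendung der Anfangsbedingung a(0) = 6, erhalten wir a(t) = 12·t^2 - 18·t + 6. Aus der Gleichung für die Beschleunigung a(t) = 12·t^2 - 18·t + 6, setzen wir t = 2 ein und erhalten a = 18.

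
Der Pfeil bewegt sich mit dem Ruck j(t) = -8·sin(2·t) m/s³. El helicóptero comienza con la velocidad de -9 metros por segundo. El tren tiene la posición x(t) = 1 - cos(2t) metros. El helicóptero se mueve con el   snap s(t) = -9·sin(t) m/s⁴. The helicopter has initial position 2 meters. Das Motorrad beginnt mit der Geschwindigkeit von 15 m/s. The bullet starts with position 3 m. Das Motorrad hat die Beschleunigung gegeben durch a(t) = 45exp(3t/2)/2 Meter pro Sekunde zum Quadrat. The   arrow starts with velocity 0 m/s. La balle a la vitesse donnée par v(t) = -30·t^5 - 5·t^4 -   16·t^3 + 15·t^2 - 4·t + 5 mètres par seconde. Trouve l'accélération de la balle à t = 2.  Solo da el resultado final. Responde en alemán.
Die Antwort ist -2696.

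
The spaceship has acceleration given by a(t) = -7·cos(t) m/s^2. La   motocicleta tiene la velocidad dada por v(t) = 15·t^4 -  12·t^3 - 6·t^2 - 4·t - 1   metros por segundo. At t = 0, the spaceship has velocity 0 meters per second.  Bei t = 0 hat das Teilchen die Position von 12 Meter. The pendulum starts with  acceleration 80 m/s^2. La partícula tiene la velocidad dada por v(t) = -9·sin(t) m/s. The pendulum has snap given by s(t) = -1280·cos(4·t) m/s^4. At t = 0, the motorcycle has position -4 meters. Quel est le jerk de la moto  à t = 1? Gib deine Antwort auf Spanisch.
Para resolver esto, necesitamos tomar 2 derivadas de nuestra ecuación de la velocidad v(t) = 15·t^4 - 12·t^3 - 6·t^2 - 4·t - 1. Tomando d/dt de v(t), encontramos a(t) = 60·t^3 - 36·t^2 - 12·t - 4. Derivando la aceleración, obtenemos la sacudida: j(t) = 180·t^2 - 72·t - 12. Usando j(t) = 180·t^2 - 72·t - 12 y sustituyendo t = 1, encontramos j = 96.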